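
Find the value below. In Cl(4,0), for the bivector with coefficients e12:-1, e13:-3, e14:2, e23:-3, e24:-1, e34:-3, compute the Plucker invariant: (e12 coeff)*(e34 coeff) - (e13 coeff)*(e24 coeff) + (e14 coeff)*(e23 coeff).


Plucker relation: af - be + cd
a*f = (-1)*(-3) = 3
b*e = (-3)*(-1) = 3
c*d = 2*(-3) = -6
af - be + cd = 3 - 3 + (-6)
= -6


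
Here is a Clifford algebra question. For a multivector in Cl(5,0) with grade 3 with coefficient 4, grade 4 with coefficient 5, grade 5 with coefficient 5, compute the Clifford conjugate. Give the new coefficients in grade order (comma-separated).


Clifford conjugate sign for grade k: (-1)^(k(k+1)/2)
Grade 3: (-1)^(3*4/2) = (-1)^6 = 1, coeff 4 -> 4
Grade 4: (-1)^(4*5/2) = (-1)^10 = 1, coeff 5 -> 5
Grade 5: (-1)^(5*6/2) = (-1)^15 = -1, coeff 5 -> -5
Conjugated coefficients: 4, 5, -5


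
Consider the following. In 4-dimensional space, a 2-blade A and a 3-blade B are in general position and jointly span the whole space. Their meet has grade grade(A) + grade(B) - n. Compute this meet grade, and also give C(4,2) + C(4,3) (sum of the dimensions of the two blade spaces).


Meet grade = grade(A) + grade(B) - n
= 2 + 3 - 4 = 1
C(4,2) = 6
C(4,3) = 4
dim_A + dim_B = 6 + 4 = 10


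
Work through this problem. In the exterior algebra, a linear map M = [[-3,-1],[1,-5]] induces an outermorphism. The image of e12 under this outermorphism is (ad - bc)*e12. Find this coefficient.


The outermorphism of a linear map f sends e1^e2 to f(e1)^f(e2).
f(e1) = -3*e1 + 1*e2
f(e2) = -1*e1 - 5*e2
f(e1) ^ f(e2) = (-3*e1 + 1*e2) ^ (-1*e1 - 5*e2)
= (-3)*(-5)*e12 + 1*(-1)*e21
= (15 - (-1))*e12
= 16*e12
Coefficient = 16


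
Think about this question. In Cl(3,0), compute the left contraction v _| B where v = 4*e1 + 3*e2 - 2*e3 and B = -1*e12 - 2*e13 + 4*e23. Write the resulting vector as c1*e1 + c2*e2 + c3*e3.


Left contraction v _| B = <vB>_1 (grade-1 part of the geometric product vB).
Using e1_|e12 = e2, e2_|e12 = -e1, e1_|e13 = e3, e3_|e13 = -e1, e2_|e23 = e3, e3_|e23 = -e2:
e1 coeff: -v2*b12 - v3*b13 = -(3)*(-1) - (-2)*(-2) = -1
e2 coeff: v1*b12 - v3*b23 = (4)*(-1) - (-2)*(4) = 4
e3 coeff: v1*b13 + v2*b23 = (4)*(-2) + (3)*(4) = 4
v _| B = -1*e1 + 4*e2 + 4*e3


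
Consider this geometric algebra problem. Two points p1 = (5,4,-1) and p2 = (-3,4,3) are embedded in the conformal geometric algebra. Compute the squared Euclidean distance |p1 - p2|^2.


p1 - p2 = (8, 0, -4)
|p1 - p2|^2 = 8^2 + 0^2 + (-4)^2
= 64 + 0 + 16
= 80


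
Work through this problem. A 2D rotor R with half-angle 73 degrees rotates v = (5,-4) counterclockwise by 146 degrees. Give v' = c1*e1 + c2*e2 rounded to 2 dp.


Rotor R = cos(73deg) - sin(73deg)*e12
Rotation angle theta = 2 * 73 = 146 degrees
v' = R*v*~R rotates v by theta.
cos(146deg) = -0.8290, sin(146deg) = 0.5592
v'_1 = 5*cos(146deg) - (-4)*sin(146deg)
= 5*(-0.8290) - (-4)*0.5592
= -1.91
v'_2 = 5*sin(146deg) + (-4)*cos(146deg)
= 5*0.5592 + (-4)*(-0.8290)
= 6.11
v' = -1.91*e1 + 6.11*e2


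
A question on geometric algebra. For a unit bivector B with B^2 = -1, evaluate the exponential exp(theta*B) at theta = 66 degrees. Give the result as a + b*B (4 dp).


For a unit bivector B with B^2 = -1, the exponential series gives
e^(theta*B) = cos(theta) + sin(theta)*B (the GA analogue of Euler's formula).
theta = 66 degrees = 1.151917 rad
cos(66 deg) = 0.4067
sin(66 deg) = 0.9135
exp(theta*B) = 0.4067 + 0.9135*B


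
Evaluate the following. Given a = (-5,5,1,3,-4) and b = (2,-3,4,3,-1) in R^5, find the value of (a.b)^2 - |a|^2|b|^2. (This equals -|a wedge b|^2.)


a . b = (-5)*2 + 5*(-3) + 1*4 + 3*3 + (-4)*(-1)
= -10 + (-15) + 4 + 9 + 4 = -8
|a|^2 = (-5)^2 + 5^2 + 1^2 + 3^2 + (-4)^2 = 76
|b|^2 = 2^2 + (-3)^2 + 4^2 + 3^2 + (-1)^2 = 39
(a.b)^2 = (-8)^2 = 64
|a|^2 * |b|^2 = 76 * 39 = 2964
Result = 64 - 2964 = -2900


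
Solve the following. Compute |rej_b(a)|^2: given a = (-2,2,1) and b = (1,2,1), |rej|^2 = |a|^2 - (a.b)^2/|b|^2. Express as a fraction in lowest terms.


|a|^2 = (-2)^2 + 2^2 + 1^2 = 9
|b|^2 = 1^2 + 2^2 + 1^2 = 6
a . b = (-2)*1 + 2*2 + 1*1 = 3
(a.b)^2 = 3^2 = 9
|rej|^2 = 9 - 9/6
= (54 - 9)/6
= 45/6
In lowest terms: 15/2


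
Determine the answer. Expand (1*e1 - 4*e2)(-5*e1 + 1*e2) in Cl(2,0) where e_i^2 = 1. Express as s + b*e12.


Expand: (1*e1 - 4*e2)(-5*e1 + 1*e2)
= 1*(-5)*e1e1 + 1*1*e1e2 + (-4)*(-5)*e2e1 + (-4)*1*e2e2
Using e1^2 = e2^2 = 1, e2e1 = -e1e2:
Scalar part s = 1*(-5) + (-4)*1 = -5 + (-4) = -9
Bivector part b = 1*1 - (-4)*(-5) = 1 - 20 = -19
uv = -9 - 19*e12


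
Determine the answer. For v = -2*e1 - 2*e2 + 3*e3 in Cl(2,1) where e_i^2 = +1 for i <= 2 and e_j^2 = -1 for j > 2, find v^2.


v^2 = sum of c_i^2 * e_i^2
Positive signature terms (e_i^2 = +1): (-2)^2 + (-2)^2 = 8
Negative signature terms (e_j^2 = -1): 3^2 = 9
v^2 = 8 - 9 = -1


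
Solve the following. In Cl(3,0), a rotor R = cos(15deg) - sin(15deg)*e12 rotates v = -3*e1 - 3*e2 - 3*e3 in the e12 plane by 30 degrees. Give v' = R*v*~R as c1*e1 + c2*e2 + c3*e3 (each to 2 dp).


Rotor R = cos(15deg) - sin(15deg)*e12
Rotation angle theta = 2 * 15 = 30 degrees in the e12 plane (e1 -> e2).
The component perpendicular to the plane (e3) is invariant: v'_3 = v3 = -3.00
cos(30deg) = 0.8660, sin(30deg) = 0.5000
v'_1 = v1*cos(theta) - v2*sin(theta) = -3*0.8660 - (-3)*0.5000 = -1.10
v'_2 = v1*sin(theta) + v2*cos(theta) = -3*0.5000 + (-3)*0.8660 = -4.10
v' = -1.10*e1 - 4.10*e2 - 3.00*e3


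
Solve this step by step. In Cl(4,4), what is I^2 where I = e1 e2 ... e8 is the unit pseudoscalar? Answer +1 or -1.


The pseudoscalar I = e1...e_n (product of all n generators) of Cl(p,q) satisfies I^2 = (-1)^(q + n(n-1)/2).
p = 4, q = 4, n = p + q = 8
n(n-1)/2 = 8 * 7 / 2 = 28
Exponent = q + n(n-1)/2 = 4 + 28 = 32
I^2 = (-1)^32 = +1


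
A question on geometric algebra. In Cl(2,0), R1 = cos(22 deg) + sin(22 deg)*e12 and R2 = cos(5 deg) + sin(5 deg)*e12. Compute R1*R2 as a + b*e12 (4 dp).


Same-plane rotors commute and their half-angles add:
R1*R2 = cos(a1 + a2) + sin(a1 + a2)*e12.
a1 + a2 = 22 + 5 = 27 deg
cos(27 deg) = 0.8910
sin(27 deg) = 0.4540
R1*R2 = 0.8910 + 0.4540*e12


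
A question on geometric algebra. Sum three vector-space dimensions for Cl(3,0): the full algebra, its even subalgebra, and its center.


n = 3 + 0 = 3
Total dim = 2^3 = 8
Even subalgebra dim = 2^2 = 4
n is odd, so center dim = 2
Sum = 8 + 4 + 2 = 14


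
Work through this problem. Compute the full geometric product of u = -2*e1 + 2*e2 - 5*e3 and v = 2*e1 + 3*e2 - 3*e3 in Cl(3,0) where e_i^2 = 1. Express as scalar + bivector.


In Cl(3,0): e_i^2 = 1, e_ie_j = -e_je_i for i != j.
Scalar part = u . v = (-2)*2 + 2*3 + (-5)*(-3)
= -4 + 6 + 15 = 17
e12 coeff = (-2)*3 - 2*2 = -6 - 4 = -10
e13 coeff = (-2)*(-3) - (-5)*2 = 6 - (-10) = 16
e23 coeff = 2*(-3) - (-5)*3 = -6 - (-15) = 9
uv = 17 - 10*e12 + 16*e13 + 9*e23


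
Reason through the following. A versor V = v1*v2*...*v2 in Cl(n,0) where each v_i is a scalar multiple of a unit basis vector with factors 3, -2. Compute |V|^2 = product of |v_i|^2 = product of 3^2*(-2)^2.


Each vector v_i has |v_i|^2 = s_i^2
Squared scales: 3^2 = 9, (-2)^2 = 4
|V|^2 = 9 * 4
= 36


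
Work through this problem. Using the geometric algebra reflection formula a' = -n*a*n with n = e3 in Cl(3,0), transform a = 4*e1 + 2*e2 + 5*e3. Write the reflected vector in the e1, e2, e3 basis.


Reflection formula: a' = -n*a*n, with n = e3 (unit vector, n^2 = 1).
For reflection through hyperplane perp to e3:
The component along e3 flips sign, others stay.
a = (4, 2, 5)
a' = (4, 2, -5)
a' = 4*e1 + 2*e2 - 5*e3


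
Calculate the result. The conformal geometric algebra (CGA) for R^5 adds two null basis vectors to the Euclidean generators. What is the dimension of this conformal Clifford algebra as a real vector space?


The conformal model of R^5 uses Cl(6,1): the 5 Euclidean generators plus two extra orthogonal generators e+ (e+^2 = +1) and e- (e-^2 = -1), from which the null vectors e0, einf are built.
Number of generators m = 5 + 2 = 7.
dim Cl(p,q) = 2^m = 2^7 = 128


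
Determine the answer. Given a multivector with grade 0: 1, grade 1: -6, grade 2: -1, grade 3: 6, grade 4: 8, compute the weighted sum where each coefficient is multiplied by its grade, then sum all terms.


Grade-weighted sum = sum of grade_k * coefficient_k
0*1 = 0
1*(-6) = -6
2*(-1) = -2
3*6 = 18
4*8 = 32
Total = 0 + (-6) + (-2) + 18 + 32 = 42


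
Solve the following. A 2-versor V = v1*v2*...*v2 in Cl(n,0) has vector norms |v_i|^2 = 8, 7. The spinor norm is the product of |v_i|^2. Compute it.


Spinor norm N(V) = |v1|^2 * |v2|^2 * ... * |v2|^2
= 8 * 7
Running product: 8, 56
N(V) = 56


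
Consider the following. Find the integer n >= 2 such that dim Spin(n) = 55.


dim Spin(n) = dim so(n) = n(n-1)/2.
Solve n(n-1)/2 = 55, i.e. n^2 - n - 110 = 0.
Discriminant = 1 + 8*55 = 441
n = (1 + sqrt(441))/2 = (1 + 21)/2 = 11


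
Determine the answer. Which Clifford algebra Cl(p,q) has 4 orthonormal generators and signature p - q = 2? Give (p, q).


We need p + q = 4 and p - q = 2.
Adding: 2p = 4 + 2 = 6, so p = 3.
Then q = 4 - 3 = 1.
(p, q) = (3, 1)


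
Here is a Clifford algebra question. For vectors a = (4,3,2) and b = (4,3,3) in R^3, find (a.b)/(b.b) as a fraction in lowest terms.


Projection coefficient = (a . b) / (b . b)
a . b = 4*4 + 3*3 + 2*3
= 16 + 9 + 6 = 31
b . b = 4^2 + 3^2 + 3^2
= 16 + 9 + 9 = 34
Coefficient = 31/34
In lowest terms: 31/34


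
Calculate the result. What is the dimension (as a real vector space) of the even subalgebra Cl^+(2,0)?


Even subalgebra dimension = 2^(n-1)
n = 2 + 0 = 2
2^(2 - 1) = 2^1 = 2
Verification: sum of C(2,k) for even k = 1 + 1 = 2
Result = 2


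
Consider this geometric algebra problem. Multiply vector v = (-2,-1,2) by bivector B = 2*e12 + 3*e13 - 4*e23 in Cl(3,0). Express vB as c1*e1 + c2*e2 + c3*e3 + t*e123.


vB has grade-1 (vector) and grade-3 (trivector) parts: vB = (v _| B) + (v ^ B).
Vector part <vB>_1:
  e1: -v2*b12 - v3*b13 = -(-1)*(2) - (2)*(3) = -4
  e2: v1*b12 - v3*b23 = (-2)*(2) - (2)*(-4) = 4
  e3: v1*b13 + v2*b23 = (-2)*(3) + (-1)*(-4) = -2
Trivector part <vB>_3:
  e123: v1*b23 - v2*b13 + v3*b12 = (-2)*(-4) - (-1)*(3) + (2)*(2) = 15
vB = -4*e1 + 4*e2 - 2*e3 + 15*e123


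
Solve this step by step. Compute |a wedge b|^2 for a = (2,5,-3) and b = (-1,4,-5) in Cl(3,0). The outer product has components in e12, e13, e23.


a wedge b = (a1*b2 - a2*b1)*e12 + (a1*b3 - a3*b1)*e13 + (a2*b3 - a3*b2)*e23
e12 coeff: 2*4 - 5*(-1) = 8 - (-5) = 13
e13 coeff: 2*(-5) - (-3)*(-1) = -10 - 3 = -13
e23 coeff: 5*(-5) - (-3)*4 = -25 - (-12) = -13
|a wedge b|^2 = 13^2 + (-13)^2 + (-13)^2
= 169 + 169 + 169
= 507


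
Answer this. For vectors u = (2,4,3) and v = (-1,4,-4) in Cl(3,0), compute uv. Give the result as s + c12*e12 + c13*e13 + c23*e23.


In Cl(3,0): e_i^2 = 1, e_ie_j = -e_je_i for i != j.
Scalar part = u . v = 2*(-1) + 4*4 + 3*(-4)
= -2 + 16 + (-12) = 2
e12 coeff = 2*4 - 4*(-1) = 8 - (-4) = 12
e13 coeff = 2*(-4) - 3*(-1) = -8 - (-3) = -5
e23 coeff = 4*(-4) - 3*4 = -16 - 12 = -28
uv = 2 + 12*e12 - 5*e13 - 28*e23


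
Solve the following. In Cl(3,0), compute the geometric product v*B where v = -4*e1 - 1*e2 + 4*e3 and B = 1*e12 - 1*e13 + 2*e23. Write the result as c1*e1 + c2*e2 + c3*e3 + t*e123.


vB has grade-1 (vector) and grade-3 (trivector) parts: vB = (v _| B) + (v ^ B).
Vector part <vB>_1:
  e1: -v2*b12 - v3*b13 = -(-1)*(1) - (4)*(-1) = 5
  e2: v1*b12 - v3*b23 = (-4)*(1) - (4)*(2) = -12
  e3: v1*b13 + v2*b23 = (-4)*(-1) + (-1)*(2) = 2
Trivector part <vB>_3:
  e123: v1*b23 - v2*b13 + v3*b12 = (-4)*(2) - (-1)*(-1) + (4)*(1) = -5
vB = 5*e1 - 12*e2 + 2*e3 - 5*e123


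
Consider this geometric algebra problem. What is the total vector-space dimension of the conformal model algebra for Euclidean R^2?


The conformal model of R^2 uses Cl(3,1): the 2 Euclidean generators plus two extra orthogonal generators e+ (e+^2 = +1) and e- (e-^2 = -1), from which the null vectors e0, einf are built.
Number of generators m = 2 + 2 = 4.
dim Cl(p,q) = 2^m = 2^4 = 16


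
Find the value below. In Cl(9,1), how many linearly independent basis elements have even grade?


Even subalgebra dimension = 2^(n-1)
n = 9 + 1 = 10
2^(10 - 1) = 2^9 = 512
Verification: sum of C(10,k) for even k = 1 + 45 + 210 + 210 + 45 + 1 = 512
Result = 512


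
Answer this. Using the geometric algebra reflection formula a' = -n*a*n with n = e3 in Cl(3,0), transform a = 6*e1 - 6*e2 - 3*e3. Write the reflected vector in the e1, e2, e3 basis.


Reflection formula: a' = -n*a*n, with n = e3 (unit vector, n^2 = 1).
For reflection through hyperplane perp to e3:
The component along e3 flips sign, others stay.
a = (6, -6, -3)
a' = (6, -6, 3)
a' = 6*e1 - 6*e2 + 3*e3


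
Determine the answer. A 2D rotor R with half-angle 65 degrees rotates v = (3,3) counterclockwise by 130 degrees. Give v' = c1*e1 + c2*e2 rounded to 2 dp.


Rotor R = cos(65deg) - sin(65deg)*e12
Rotation angle theta = 2 * 65 = 130 degrees
v' = R*v*~R rotates v by theta.
cos(130deg) = -0.6428, sin(130deg) = 0.7660
v'_1 = 3*cos(130deg) - 3*sin(130deg)
= 3*(-0.6428) - 3*0.7660
= -4.23
v'_2 = 3*sin(130deg) + 3*cos(130deg)
= 3*0.7660 + 3*(-0.6428)
= 0.37
v' = -4.23*e1 + 0.37*e2


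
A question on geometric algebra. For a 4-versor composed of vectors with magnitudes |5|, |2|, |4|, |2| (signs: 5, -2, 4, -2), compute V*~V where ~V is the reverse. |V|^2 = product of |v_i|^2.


Each vector v_i has |v_i|^2 = s_i^2
Squared scales: 5^2 = 25, (-2)^2 = 4, 4^2 = 16, (-2)^2 = 4
|V|^2 = 25 * 4 * 16 * 4
= 6400


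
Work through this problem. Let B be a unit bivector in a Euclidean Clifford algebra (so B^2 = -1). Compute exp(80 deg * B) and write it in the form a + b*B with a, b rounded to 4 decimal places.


For a unit bivector B with B^2 = -1, the exponential series gives
e^(theta*B) = cos(theta) + sin(theta)*B (the GA analogue of Euler's formula).
theta = 80 degrees = 1.396263 rad
cos(80 deg) = 0.1736
sin(80 deg) = 0.9848
exp(theta*B) = 0.1736 + 0.9848*B


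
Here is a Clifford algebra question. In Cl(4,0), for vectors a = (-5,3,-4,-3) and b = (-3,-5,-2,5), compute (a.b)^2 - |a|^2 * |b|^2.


a . b = (-5)*(-3) + 3*(-5) + (-4)*(-2) + (-3)*5
= 15 + (-15) + 8 + (-15) = -7
|a|^2 = (-5)^2 + 3^2 + (-4)^2 + (-3)^2 = 59
|b|^2 = (-3)^2 + (-5)^2 + (-2)^2 + 5^2 = 63
(a.b)^2 = (-7)^2 = 49
|a|^2 * |b|^2 = 59 * 63 = 3717
Result = 49 - 3717 = -3668


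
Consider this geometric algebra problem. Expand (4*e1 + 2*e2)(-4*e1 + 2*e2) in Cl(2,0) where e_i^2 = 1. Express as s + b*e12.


Expand: (4*e1 + 2*e2)(-4*e1 + 2*e2)
= 4*(-4)*e1e1 + 4*2*e1e2 + 2*(-4)*e2e1 + 2*2*e2e2
Using e1^2 = e2^2 = 1, e2e1 = -e1e2:
Scalar part s = 4*(-4) + 2*2 = -16 + 4 = -12
Bivector part b = 4*2 - 2*(-4) = 8 - (-8) = 16
uv = -12 + 16*e12


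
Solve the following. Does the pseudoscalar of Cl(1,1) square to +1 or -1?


The pseudoscalar I = e1...e_n (product of all n generators) of Cl(p,q) satisfies I^2 = (-1)^(q + n(n-1)/2).
p = 1, q = 1, n = p + q = 2
n(n-1)/2 = 2 * 1 / 2 = 1
Exponent = q + n(n-1)/2 = 1 + 1 = 2
I^2 = (-1)^2 = +1


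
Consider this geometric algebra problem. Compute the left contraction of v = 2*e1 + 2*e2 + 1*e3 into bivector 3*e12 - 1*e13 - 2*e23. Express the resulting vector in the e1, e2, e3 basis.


Left contraction v _| B = <vB>_1 (grade-1 part of the geometric product vB).
Using e1_|e12 = e2, e2_|e12 = -e1, e1_|e13 = e3, e3_|e13 = -e1, e2_|e23 = e3, e3_|e23 = -e2:
e1 coeff: -v2*b12 - v3*b13 = -(2)*(3) - (1)*(-1) = -5
e2 coeff: v1*b12 - v3*b23 = (2)*(3) - (1)*(-2) = 8
e3 coeff: v1*b13 + v2*b23 = (2)*(-1) + (2)*(-2) = -6
v _| B = -5*e1 + 8*e2 - 6*e3


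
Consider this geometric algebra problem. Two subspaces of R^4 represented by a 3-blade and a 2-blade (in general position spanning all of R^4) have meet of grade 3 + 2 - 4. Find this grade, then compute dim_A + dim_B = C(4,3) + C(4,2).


Meet grade = grade(A) + grade(B) - n
= 3 + 2 - 4 = 1
C(4,3) = 4
C(4,2) = 6
dim_A + dim_B = 4 + 6 = 10


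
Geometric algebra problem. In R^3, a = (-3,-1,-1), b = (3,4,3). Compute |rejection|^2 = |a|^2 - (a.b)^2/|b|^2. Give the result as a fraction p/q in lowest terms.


|a|^2 = (-3)^2 + (-1)^2 + (-1)^2 = 11
|b|^2 = 3^2 + 4^2 + 3^2 = 34
a . b = (-3)*3 + (-1)*4 + (-1)*3 = -16
(a.b)^2 = (-16)^2 = 256
|rej|^2 = 11 - 256/34
= (374 - 256)/34
= 118/34
In lowest terms: 59/17


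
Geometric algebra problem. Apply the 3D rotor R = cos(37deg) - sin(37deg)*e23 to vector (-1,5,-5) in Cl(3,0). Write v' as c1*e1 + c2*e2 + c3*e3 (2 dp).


Rotor R = cos(37deg) - sin(37deg)*e23
Rotation angle theta = 2 * 37 = 74 degrees in the e23 plane (e2 -> e3).
The component perpendicular to the plane (e1) is invariant: v'_1 = v1 = -1.00
cos(74deg) = 0.2756, sin(74deg) = 0.9613
v'_2 = v2*cos(theta) - v3*sin(theta) = 5*0.2756 - (-5)*0.9613 = 6.18
v'_3 = v2*sin(theta) + v3*cos(theta) = 5*0.9613 + (-5)*0.2756 = 3.43
v' = -1.00*e1 + 6.18*e2 + 3.43*e3


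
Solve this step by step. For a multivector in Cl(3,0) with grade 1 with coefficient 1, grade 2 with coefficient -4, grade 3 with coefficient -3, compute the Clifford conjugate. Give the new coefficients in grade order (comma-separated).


Clifford conjugate sign for grade k: (-1)^(k(k+1)/2)
Grade 1: (-1)^(1*2/2) = (-1)^1 = -1, coeff 1 -> -1
Grade 2: (-1)^(2*3/2) = (-1)^3 = -1, coeff -4 -> 4
Grade 3: (-1)^(3*4/2) = (-1)^6 = 1, coeff -3 -> -3
Conjugated coefficients: -1, 4, -3


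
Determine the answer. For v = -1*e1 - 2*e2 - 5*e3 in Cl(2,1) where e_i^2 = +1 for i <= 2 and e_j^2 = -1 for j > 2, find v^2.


v^2 = sum of c_i^2 * e_i^2
Positive signature terms (e_i^2 = +1): (-1)^2 + (-2)^2 = 5
Negative signature terms (e_j^2 = -1): (-5)^2 = 25
v^2 = 5 - 25 = -20


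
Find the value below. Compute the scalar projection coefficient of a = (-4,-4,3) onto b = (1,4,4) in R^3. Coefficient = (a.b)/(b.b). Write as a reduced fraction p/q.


Projection coefficient = (a . b) / (b . b)
a . b = (-4)*1 + (-4)*4 + 3*4
= -4 + (-16) + 12 = -8
b . b = 1^2 + 4^2 + 4^2
= 1 + 16 + 16 = 33
Coefficient = -8/33
In lowest terms: -8/33


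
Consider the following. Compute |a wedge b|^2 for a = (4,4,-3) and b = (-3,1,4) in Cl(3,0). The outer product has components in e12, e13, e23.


a wedge b = (a1*b2 - a2*b1)*e12 + (a1*b3 - a3*b1)*e13 + (a2*b3 - a3*b2)*e23
e12 coeff: 4*1 - 4*(-3) = 4 - (-12) = 16
e13 coeff: 4*4 - (-3)*(-3) = 16 - 9 = 7
e23 coeff: 4*4 - (-3)*1 = 16 - (-3) = 19
|a wedge b|^2 = 16^2 + 7^2 + 19^2
= 256 + 49 + 361
= 666


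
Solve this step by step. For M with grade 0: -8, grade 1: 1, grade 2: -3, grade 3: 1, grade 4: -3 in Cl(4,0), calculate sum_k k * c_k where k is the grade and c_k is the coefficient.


Grade-weighted sum = sum of grade_k * coefficient_k
0*(-8) = 0
1*1 = 1
2*(-3) = -6
3*1 = 3
4*(-3) = -12
Total = 0 + 1 + (-6) + 3 + (-12) = -14


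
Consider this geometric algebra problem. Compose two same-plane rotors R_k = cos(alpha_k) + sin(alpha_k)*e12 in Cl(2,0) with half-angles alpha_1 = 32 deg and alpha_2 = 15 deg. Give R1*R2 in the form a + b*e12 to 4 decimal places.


Same-plane rotors commute and their half-angles add:
R1*R2 = cos(a1 + a2) + sin(a1 + a2)*e12.
a1 + a2 = 32 + 15 = 47 deg
cos(47 deg) = 0.6820
sin(47 deg) = 0.7314
R1*R2 = 0.6820 + 0.7314*e12


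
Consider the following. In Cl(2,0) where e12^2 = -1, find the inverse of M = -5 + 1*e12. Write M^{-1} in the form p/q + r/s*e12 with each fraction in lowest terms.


M = -5 + 1*e12, where e12^2 = -1.
Since M commutes with its reverse ~M = a - b*e12, M * ~M = a^2 - b^2*e12^2 = a^2 + b^2.
So M^{-1} = ~M / (a^2 + b^2) = (a - b*e12)/(a^2 + b^2).
a^2 + b^2 = 25 + 1 = 26
Scalar part = -5/26 = -5/26
Bivector coeff = -1/26 = -1/26
M^{-1} = -5/26 - 1/26*e12


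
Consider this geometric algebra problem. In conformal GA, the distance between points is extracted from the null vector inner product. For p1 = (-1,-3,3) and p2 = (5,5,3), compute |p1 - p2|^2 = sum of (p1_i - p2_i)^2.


p1 - p2 = (-6, -8, 0)
|p1 - p2|^2 = (-6)^2 + (-8)^2 + 0^2
= 36 + 64 + 0
= 100


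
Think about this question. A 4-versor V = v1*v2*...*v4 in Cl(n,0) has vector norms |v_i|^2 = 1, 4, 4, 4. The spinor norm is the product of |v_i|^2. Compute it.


Spinor norm N(V) = |v1|^2 * |v2|^2 * ... * |v4|^2
= 1 * 4 * 4 * 4
Running product: 1, 4, 16, 64
N(V) = 64


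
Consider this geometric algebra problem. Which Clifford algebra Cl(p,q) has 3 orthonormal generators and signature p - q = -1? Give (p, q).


We need p + q = 3 and p - q = -1.
Adding: 2p = 3 + (-1) = 2, so p = 1.
Then q = 3 - 1 = 2.
(p, q) = (1, 2)


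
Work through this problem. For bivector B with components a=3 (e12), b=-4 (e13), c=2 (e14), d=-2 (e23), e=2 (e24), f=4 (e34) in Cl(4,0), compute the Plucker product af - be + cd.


Plucker relation: af - be + cd
a*f = 3*4 = 12
b*e = (-4)*2 = -8
c*d = 2*(-2) = -4
af - be + cd = 12 - (-8) + (-4)
= 16


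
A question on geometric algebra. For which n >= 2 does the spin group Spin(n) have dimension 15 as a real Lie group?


dim Spin(n) = dim so(n) = n(n-1)/2.
Solve n(n-1)/2 = 15, i.e. n^2 - n - 30 = 0.
Discriminant = 1 + 8*15 = 121
n = (1 + sqrt(121))/2 = (1 + 11)/2 = 6


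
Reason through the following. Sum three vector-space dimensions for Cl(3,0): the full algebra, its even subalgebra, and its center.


n = 3 + 0 = 3
Total dim = 2^3 = 8
Even subalgebra dim = 2^2 = 4
n is odd, so center dim = 2
Sum = 8 + 4 + 2 = 14


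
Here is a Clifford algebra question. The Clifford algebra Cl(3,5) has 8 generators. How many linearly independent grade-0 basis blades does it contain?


Number of grade-k basis blades in Cl(p,q) with n = p + q is C(n, k).
n = 3 + 5 = 8
C(8, 0) = 8! / (0! * 8!)
= 40320 / (1 * 40320)
= 1


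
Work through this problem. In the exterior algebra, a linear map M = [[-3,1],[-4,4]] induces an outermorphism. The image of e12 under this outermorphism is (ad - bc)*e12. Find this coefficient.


The outermorphism of a linear map f sends e1^e2 to f(e1)^f(e2).
f(e1) = -3*e1 - 4*e2
f(e2) = 1*e1 + 4*e2
f(e1) ^ f(e2) = (-3*e1 - 4*e2) ^ (1*e1 + 4*e2)
= (-3)*4*e12 + (-4)*1*e21
= (-12 - (-4))*e12
= -8*e12
Coefficient = -8


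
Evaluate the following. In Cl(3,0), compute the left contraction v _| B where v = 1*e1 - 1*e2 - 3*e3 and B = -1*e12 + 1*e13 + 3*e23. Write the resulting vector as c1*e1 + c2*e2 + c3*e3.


Left contraction v _| B = <vB>_1 (grade-1 part of the geometric product vB).
Using e1_|e12 = e2, e2_|e12 = -e1, e1_|e13 = e3, e3_|e13 = -e1, e2_|e23 = e3, e3_|e23 = -e2:
e1 coeff: -v2*b12 - v3*b13 = -(-1)*(-1) - (-3)*(1) = 2
e2 coeff: v1*b12 - v3*b23 = (1)*(-1) - (-3)*(3) = 8
e3 coeff: v1*b13 + v2*b23 = (1)*(1) + (-1)*(3) = -2
v _| B = 2*e1 + 8*e2 - 2*e3


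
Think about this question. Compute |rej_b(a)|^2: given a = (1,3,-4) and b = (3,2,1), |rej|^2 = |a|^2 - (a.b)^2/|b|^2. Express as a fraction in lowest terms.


|a|^2 = 1^2 + 3^2 + (-4)^2 = 26
|b|^2 = 3^2 + 2^2 + 1^2 = 14
a . b = 1*3 + 3*2 + (-4)*1 = 5
(a.b)^2 = 5^2 = 25
|rej|^2 = 26 - 25/14
= (364 - 25)/14
= 339/14
In lowest terms: 339/14


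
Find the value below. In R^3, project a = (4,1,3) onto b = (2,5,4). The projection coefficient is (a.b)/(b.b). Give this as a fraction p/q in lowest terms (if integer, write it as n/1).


Projection coefficient = (a . b) / (b . b)
a . b = 4*2 + 1*5 + 3*4
= 8 + 5 + 12 = 25
b . b = 2^2 + 5^2 + 4^2
= 4 + 25 + 16 = 45
Coefficient = 25/45
In lowest terms: 5/9


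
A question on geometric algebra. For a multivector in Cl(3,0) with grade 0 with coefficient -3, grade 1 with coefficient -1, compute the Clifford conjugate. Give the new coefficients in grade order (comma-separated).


Clifford conjugate sign for grade k: (-1)^(k(k+1)/2)
Grade 0: (-1)^(0*1/2) = (-1)^0 = 1, coeff -3 -> -3
Grade 1: (-1)^(1*2/2) = (-1)^1 = -1, coeff -1 -> 1
Conjugated coefficients: -3, 1


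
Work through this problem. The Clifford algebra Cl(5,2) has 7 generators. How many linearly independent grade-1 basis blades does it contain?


Number of grade-k basis blades in Cl(p,q) with n = p + q is C(n, k).
n = 5 + 2 = 7
C(7, 1) = 7! / (1! * 6!)
= 5040 / (1 * 720)
= 7


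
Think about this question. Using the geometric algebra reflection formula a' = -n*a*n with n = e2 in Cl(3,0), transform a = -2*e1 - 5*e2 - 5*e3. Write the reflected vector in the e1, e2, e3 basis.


Reflection formula: a' = -n*a*n, with n = e2 (unit vector, n^2 = 1).
For reflection through hyperplane perp to e2:
The component along e2 flips sign, others stay.
a = (-2, -5, -5)
a' = (-2, 5, -5)
a' = -2*e1 + 5*e2 - 5*e3


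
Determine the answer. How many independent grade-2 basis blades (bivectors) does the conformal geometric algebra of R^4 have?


The conformal model of R^4 uses Cl(5,1) with m = 4 + 2 = 6 generators.
Number of grade-2 blades = C(m, 2) = C(6, 2)
= 6*5/2 = 15


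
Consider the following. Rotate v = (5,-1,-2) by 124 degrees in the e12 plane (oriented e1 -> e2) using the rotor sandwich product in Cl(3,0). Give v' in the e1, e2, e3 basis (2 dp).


Rotor R = cos(62deg) - sin(62deg)*e12
Rotation angle theta = 2 * 62 = 124 degrees in the e12 plane (e1 -> e2).
The component perpendicular to the plane (e3) is invariant: v'_3 = v3 = -2.00
cos(124deg) = -0.5592, sin(124deg) = 0.8290
v'_1 = v1*cos(theta) - v2*sin(theta) = 5*(-0.5592) - (-1)*0.8290 = -1.97
v'_2 = v1*sin(theta) + v2*cos(theta) = 5*0.8290 + (-1)*(-0.5592) = 4.70
v' = -1.97*e1 + 4.70*e2 - 2.00*e3


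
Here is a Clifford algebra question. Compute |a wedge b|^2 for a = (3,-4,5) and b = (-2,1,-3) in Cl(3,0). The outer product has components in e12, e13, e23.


a wedge b = (a1*b2 - a2*b1)*e12 + (a1*b3 - a3*b1)*e13 + (a2*b3 - a3*b2)*e23
e12 coeff: 3*1 - (-4)*(-2) = 3 - 8 = -5
e13 coeff: 3*(-3) - 5*(-2) = -9 - (-10) = 1
e23 coeff: (-4)*(-3) - 5*1 = 12 - 5 = 7
|a wedge b|^2 = (-5)^2 + 1^2 + 7^2
= 25 + 1 + 49
= 75


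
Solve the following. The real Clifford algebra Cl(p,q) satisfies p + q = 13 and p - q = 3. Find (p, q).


We need p + q = 13 and p - q = 3.
Adding: 2p = 13 + 3 = 16, so p = 8.
Then q = 13 - 8 = 5.
(p, q) = (8, 5)


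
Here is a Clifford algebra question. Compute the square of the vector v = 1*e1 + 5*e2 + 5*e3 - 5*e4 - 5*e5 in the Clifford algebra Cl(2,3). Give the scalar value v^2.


v^2 = sum of c_i^2 * e_i^2
Positive signature terms (e_i^2 = +1): 1^2 + 5^2 = 26
Negative signature terms (e_j^2 = -1): 5^2 + (-5)^2 + (-5)^2 = 75
v^2 = 26 - 75 = -49


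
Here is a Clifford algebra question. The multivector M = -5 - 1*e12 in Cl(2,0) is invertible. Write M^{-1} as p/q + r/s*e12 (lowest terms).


M = -5 - 1*e12, where e12^2 = -1.
Since M commutes with its reverse ~M = a - b*e12, M * ~M = a^2 - b^2*e12^2 = a^2 + b^2.
So M^{-1} = ~M / (a^2 + b^2) = (a - b*e12)/(a^2 + b^2).
a^2 + b^2 = 25 + 1 = 26
Scalar part = -5/26 = -5/26
Bivector coeff = 1/26 = 1/26
M^{-1} = -5/26 + 1/26*e12


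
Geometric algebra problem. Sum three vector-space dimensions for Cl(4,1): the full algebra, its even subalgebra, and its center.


n = 4 + 1 = 5
Total dim = 2^5 = 32
Even subalgebra dim = 2^4 = 16
n is odd, so center dim = 2
Sum = 32 + 16 + 2 = 50


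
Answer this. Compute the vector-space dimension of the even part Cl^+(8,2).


Even subalgebra dimension = 2^(n-1)
n = 8 + 2 = 10
2^(10 - 1) = 2^9 = 512
Verification: sum of C(10,k) for even k = 1 + 45 + 210 + 210 + 45 + 1 = 512
Result = 512


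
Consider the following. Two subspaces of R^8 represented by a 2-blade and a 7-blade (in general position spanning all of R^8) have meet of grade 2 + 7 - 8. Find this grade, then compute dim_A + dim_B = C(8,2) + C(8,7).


Meet grade = grade(A) + grade(B) - n
= 2 + 7 - 8 = 1
C(8,2) = 28
C(8,7) = 8
dim_A + dim_B = 28 + 8 = 36


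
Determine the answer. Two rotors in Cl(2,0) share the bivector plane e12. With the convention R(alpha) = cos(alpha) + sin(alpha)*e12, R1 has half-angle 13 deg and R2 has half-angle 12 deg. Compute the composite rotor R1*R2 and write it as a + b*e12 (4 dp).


Same-plane rotors commute and their half-angles add:
R1*R2 = cos(a1 + a2) + sin(a1 + a2)*e12.
a1 + a2 = 13 + 12 = 25 deg
cos(25 deg) = 0.9063
sin(25 deg) = 0.4226
R1*R2 = 0.9063 + 0.4226*e12


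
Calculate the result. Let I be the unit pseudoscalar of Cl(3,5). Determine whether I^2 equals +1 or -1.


The pseudoscalar I = e1...e_n (product of all n generators) of Cl(p,q) satisfies I^2 = (-1)^(q + n(n-1)/2).
p = 3, q = 5, n = p + q = 8
n(n-1)/2 = 8 * 7 / 2 = 28
Exponent = q + n(n-1)/2 = 5 + 28 = 33
I^2 = (-1)^33 = -1


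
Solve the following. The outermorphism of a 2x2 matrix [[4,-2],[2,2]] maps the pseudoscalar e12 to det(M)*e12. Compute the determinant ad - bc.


The outermorphism of a linear map f sends e1^e2 to f(e1)^f(e2).
f(e1) = 4*e1 + 2*e2
f(e2) = -2*e1 + 2*e2
f(e1) ^ f(e2) = (4*e1 + 2*e2) ^ (-2*e1 + 2*e2)
= 4*2*e12 + 2*(-2)*e21
= (8 - (-4))*e12
= 12*e12
Coefficient = 12


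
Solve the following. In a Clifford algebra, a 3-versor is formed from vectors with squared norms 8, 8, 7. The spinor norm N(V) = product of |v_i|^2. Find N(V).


Spinor norm N(V) = |v1|^2 * |v2|^2 * ... * |v3|^2
= 8 * 8 * 7
Running product: 8, 64, 448
N(V) = 448


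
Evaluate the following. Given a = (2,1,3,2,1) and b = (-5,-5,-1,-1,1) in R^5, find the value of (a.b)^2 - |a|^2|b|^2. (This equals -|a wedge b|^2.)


a . b = 2*(-5) + 1*(-5) + 3*(-1) + 2*(-1) + 1*1
= -10 + (-5) + (-3) + (-2) + 1 = -19
|a|^2 = 2^2 + 1^2 + 3^2 + 2^2 + 1^2 = 19
|b|^2 = (-5)^2 + (-5)^2 + (-1)^2 + (-1)^2 + 1^2 = 53
(a.b)^2 = (-19)^2 = 361
|a|^2 * |b|^2 = 19 * 53 = 1007
Result = 361 - 1007 = -646


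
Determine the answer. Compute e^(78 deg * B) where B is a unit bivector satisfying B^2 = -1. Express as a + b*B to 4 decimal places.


For a unit bivector B with B^2 = -1, the exponential series gives
e^(theta*B) = cos(theta) + sin(theta)*B (the GA analogue of Euler's formula).
theta = 78 degrees = 1.361357 rad
cos(78 deg) = 0.2079
sin(78 deg) = 0.9781
exp(theta*B) = 0.2079 + 0.9781*B


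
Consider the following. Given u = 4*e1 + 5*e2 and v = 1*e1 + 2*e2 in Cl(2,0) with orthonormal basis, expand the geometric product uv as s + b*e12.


Expand: (4*e1 + 5*e2)(1*e1 + 2*e2)
= 4*1*e1e1 + 4*2*e1e2 + 5*1*e2e1 + 5*2*e2e2
Using e1^2 = e2^2 = 1, e2e1 = -e1e2:
Scalar part s = 4*1 + 5*2 = 4 + 10 = 14
Bivector part b = 4*2 - 5*1 = 8 - 5 = 3
uv = 14 + 3*e12


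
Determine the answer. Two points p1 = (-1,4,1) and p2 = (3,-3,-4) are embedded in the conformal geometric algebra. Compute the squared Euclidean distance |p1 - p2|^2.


p1 - p2 = (-4, 7, 5)
|p1 - p2|^2 = (-4)^2 + 7^2 + 5^2
= 16 + 49 + 25
= 90


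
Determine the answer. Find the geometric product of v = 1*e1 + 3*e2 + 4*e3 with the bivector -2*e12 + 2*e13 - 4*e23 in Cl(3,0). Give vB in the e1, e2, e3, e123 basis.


vB has grade-1 (vector) and grade-3 (trivector) parts: vB = (v _| B) + (v ^ B).
Vector part <vB>_1:
  e1: -v2*b12 - v3*b13 = -(3)*(-2) - (4)*(2) = -2
  e2: v1*b12 - v3*b23 = (1)*(-2) - (4)*(-4) = 14
  e3: v1*b13 + v2*b23 = (1)*(2) + (3)*(-4) = -10
Trivector part <vB>_3:
  e123: v1*b23 - v2*b13 + v3*b12 = (1)*(-4) - (3)*(2) + (4)*(-2) = -18
vB = -2*e1 + 14*e2 - 10*e3 - 18*e123


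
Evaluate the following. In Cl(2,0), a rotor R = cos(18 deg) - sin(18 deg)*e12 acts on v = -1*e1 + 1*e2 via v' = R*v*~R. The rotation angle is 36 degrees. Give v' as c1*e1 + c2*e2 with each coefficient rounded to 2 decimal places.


Rotor R = cos(18deg) - sin(18deg)*e12
Rotation angle theta = 2 * 18 = 36 degrees
v' = R*v*~R rotates v by theta.
cos(36deg) = 0.8090, sin(36deg) = 0.5878
v'_1 = -1*cos(36deg) - 1*sin(36deg)
= -1*0.8090 - 1*0.5878
= -1.40
v'_2 = -1*sin(36deg) + 1*cos(36deg)
= -1*0.5878 + 1*0.8090
= 0.22
v' = -1.40*e1 + 0.22*e2


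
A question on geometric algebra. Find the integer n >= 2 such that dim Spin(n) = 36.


dim Spin(n) = dim so(n) = n(n-1)/2.
Solve n(n-1)/2 = 36, i.e. n^2 - n - 72 = 0.
Discriminant = 1 + 8*36 = 289
n = (1 + sqrt(289))/2 = (1 + 17)/2 = 9


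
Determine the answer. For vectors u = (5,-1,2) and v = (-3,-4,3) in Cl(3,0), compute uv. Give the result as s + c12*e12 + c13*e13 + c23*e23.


In Cl(3,0): e_i^2 = 1, e_ie_j = -e_je_i for i != j.
Scalar part = u . v = 5*(-3) + (-1)*(-4) + 2*3
= -15 + 4 + 6 = -5
e12 coeff = 5*(-4) - (-1)*(-3) = -20 - 3 = -23
e13 coeff = 5*3 - 2*(-3) = 15 - (-6) = 21
e23 coeff = (-1)*3 - 2*(-4) = -3 - (-8) = 5
uv = -5 - 23*e12 + 21*e13 + 5*e23


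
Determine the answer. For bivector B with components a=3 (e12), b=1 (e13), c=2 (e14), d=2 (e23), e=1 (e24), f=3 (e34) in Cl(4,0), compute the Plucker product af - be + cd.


Plucker relation: af - be + cd
a*f = 3*3 = 9
b*e = 1*1 = 1
c*d = 2*2 = 4
af - be + cd = 9 - 1 + 4
= 12


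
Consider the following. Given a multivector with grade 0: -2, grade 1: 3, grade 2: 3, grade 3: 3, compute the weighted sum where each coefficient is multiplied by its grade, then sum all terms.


Grade-weighted sum = sum of grade_k * coefficient_k
0*(-2) = 0
1*3 = 3
2*3 = 6
3*3 = 9
Total = 0 + 3 + 6 + 9 = 18


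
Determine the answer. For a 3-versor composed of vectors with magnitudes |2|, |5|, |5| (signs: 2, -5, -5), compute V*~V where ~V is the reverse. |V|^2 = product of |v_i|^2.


Each vector v_i has |v_i|^2 = s_i^2
Squared scales: 2^2 = 4, (-5)^2 = 25, (-5)^2 = 25
|V|^2 = 4 * 25 * 25
= 2500


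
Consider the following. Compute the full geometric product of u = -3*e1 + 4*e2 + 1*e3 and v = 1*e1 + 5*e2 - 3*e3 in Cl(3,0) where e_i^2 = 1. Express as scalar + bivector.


In Cl(3,0): e_i^2 = 1, e_ie_j = -e_je_i for i != j.
Scalar part = u . v = (-3)*1 + 4*5 + 1*(-3)
= -3 + 20 + (-3) = 14
e12 coeff = (-3)*5 - 4*1 = -15 - 4 = -19
e13 coeff = (-3)*(-3) - 1*1 = 9 - 1 = 8
e23 coeff = 4*(-3) - 1*5 = -12 - 5 = -17
uv = 14 - 19*e12 + 8*e13 - 17*e23


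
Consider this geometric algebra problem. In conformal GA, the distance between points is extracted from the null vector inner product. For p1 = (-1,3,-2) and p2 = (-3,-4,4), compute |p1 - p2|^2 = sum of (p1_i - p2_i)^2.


p1 - p2 = (2, 7, -6)
|p1 - p2|^2 = 2^2 + 7^2 + (-6)^2
= 4 + 49 + 36
= 89


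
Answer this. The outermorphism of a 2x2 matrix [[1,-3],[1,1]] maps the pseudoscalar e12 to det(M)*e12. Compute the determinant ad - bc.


The outermorphism of a linear map f sends e1^e2 to f(e1)^f(e2).
f(e1) = 1*e1 + 1*e2
f(e2) = -3*e1 + 1*e2
f(e1) ^ f(e2) = (1*e1 + 1*e2) ^ (-3*e1 + 1*e2)
= 1*1*e12 + 1*(-3)*e21
= (1 - (-3))*e12
= 4*e12
Coefficient = 4


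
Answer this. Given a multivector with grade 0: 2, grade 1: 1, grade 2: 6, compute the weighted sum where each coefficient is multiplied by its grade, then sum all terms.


Grade-weighted sum = sum of grade_k * coefficient_k
0*2 = 0
1*1 = 1
2*6 = 12
Total = 0 + 1 + 12 = 13


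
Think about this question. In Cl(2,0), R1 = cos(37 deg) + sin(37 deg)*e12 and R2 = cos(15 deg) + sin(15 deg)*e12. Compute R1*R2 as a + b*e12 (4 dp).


Same-plane rotors commute and their half-angles add:
R1*R2 = cos(a1 + a2) + sin(a1 + a2)*e12.
a1 + a2 = 37 + 15 = 52 deg
cos(52 deg) = 0.6157
sin(52 deg) = 0.7880
R1*R2 = 0.6157 + 0.7880*e12


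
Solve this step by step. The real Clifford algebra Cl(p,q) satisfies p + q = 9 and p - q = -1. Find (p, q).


We need p + q = 9 and p - q = -1.
Adding: 2p = 9 + (-1) = 8, so p = 4.
Then q = 9 - 4 = 5.
(p, q) = (4, 5)


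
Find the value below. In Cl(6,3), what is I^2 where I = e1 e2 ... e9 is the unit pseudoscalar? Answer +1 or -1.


The pseudoscalar I = e1...e_n (product of all n generators) of Cl(p,q) satisfies I^2 = (-1)^(q + n(n-1)/2).
p = 6, q = 3, n = p + q = 9
n(n-1)/2 = 9 * 8 / 2 = 36
Exponent = q + n(n-1)/2 = 3 + 36 = 39
I^2 = (-1)^39 = -1


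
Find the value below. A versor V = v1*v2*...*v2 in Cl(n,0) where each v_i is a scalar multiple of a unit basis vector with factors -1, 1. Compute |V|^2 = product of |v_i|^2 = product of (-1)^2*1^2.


Each vector v_i has |v_i|^2 = s_i^2
Squared scales: (-1)^2 = 1, 1^2 = 1
|V|^2 = 1 * 1
= 1


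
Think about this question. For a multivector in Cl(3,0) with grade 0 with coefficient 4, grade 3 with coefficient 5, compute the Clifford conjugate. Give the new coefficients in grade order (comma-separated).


Clifford conjugate sign for grade k: (-1)^(k(k+1)/2)
Grade 0: (-1)^(0*1/2) = (-1)^0 = 1, coeff 4 -> 4
Grade 3: (-1)^(3*4/2) = (-1)^6 = 1, coeff 5 -> 5
Conjugated coefficients: 4, 5


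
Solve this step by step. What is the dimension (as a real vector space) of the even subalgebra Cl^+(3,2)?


Even subalgebra dimension = 2^(n-1)
n = 3 + 2 = 5
2^(5 - 1) = 2^4 = 16
Verification: sum of C(5,k) for even k = 1 + 10 + 5 = 16
Result = 16


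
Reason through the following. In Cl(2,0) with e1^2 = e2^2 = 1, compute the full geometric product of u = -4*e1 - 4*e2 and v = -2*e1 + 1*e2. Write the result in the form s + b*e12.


Expand: (-4*e1 - 4*e2)(-2*e1 + 1*e2)
= (-4)*(-2)*e1e1 + (-4)*1*e1e2 + (-4)*(-2)*e2e1 + (-4)*1*e2e2
Using e1^2 = e2^2 = 1, e2e1 = -e1e2:
Scalar part s = (-4)*(-2) + (-4)*1 = 8 + (-4) = 4
Bivector part b = (-4)*1 - (-4)*(-2) = -4 - 8 = -12
uv = 4 - 12*e12


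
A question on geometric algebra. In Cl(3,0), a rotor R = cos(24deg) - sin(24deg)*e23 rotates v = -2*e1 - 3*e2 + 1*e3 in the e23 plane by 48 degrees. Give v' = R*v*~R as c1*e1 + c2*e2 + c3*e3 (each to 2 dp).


Rotor R = cos(24deg) - sin(24deg)*e23
Rotation angle theta = 2 * 24 = 48 degrees in the e23 plane (e2 -> e3).
The component perpendicular to the plane (e1) is invariant: v'_1 = v1 = -2.00
cos(48deg) = 0.6691, sin(48deg) = 0.7431
v'_2 = v2*cos(theta) - v3*sin(theta) = -3*0.6691 - 1*0.7431 = -2.75
v'_3 = v2*sin(theta) + v3*cos(theta) = -3*0.7431 + 1*0.6691 = -1.56
v' = -2.00*e1 - 2.75*e2 - 1.56*e3


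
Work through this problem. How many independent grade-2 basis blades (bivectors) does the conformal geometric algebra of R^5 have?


The conformal model of R^5 uses Cl(6,1) with m = 5 + 2 = 7 generators.
Number of grade-2 blades = C(m, 2) = C(7, 2)
= 7*6/2 = 21


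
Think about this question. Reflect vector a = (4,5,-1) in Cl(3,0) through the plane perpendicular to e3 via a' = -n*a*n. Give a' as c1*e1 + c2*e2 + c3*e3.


Reflection formula: a' = -n*a*n, with n = e3 (unit vector, n^2 = 1).
For reflection through hyperplane perp to e3:
The component along e3 flips sign, others stay.
a = (4, 5, -1)
a' = (4, 5, 1)
a' = 4*e1 + 5*e2 + 1*e3


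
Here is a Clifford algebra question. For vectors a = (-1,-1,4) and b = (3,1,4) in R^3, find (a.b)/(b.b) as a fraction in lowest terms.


Projection coefficient = (a . b) / (b . b)
a . b = (-1)*3 + (-1)*1 + 4*4
= -3 + (-1) + 16 = 12
b . b = 3^2 + 1^2 + 4^2
= 9 + 1 + 16 = 26
Coefficient = 12/26
In lowest terms: 6/13


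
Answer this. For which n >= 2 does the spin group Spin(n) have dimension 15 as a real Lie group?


dim Spin(n) = dim so(n) = n(n-1)/2.
Solve n(n-1)/2 = 15, i.e. n^2 - n - 30 = 0.
Discriminant = 1 + 8*15 = 121
n = (1 + sqrt(121))/2 = (1 + 11)/2 = 6


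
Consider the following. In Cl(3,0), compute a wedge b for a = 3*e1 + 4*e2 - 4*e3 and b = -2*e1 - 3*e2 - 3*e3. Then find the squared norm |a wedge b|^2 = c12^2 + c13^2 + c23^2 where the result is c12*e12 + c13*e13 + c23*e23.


a wedge b = (a1*b2 - a2*b1)*e12 + (a1*b3 - a3*b1)*e13 + (a2*b3 - a3*b2)*e23
e12 coeff: 3*(-3) - 4*(-2) = -9 - (-8) = -1
e13 coeff: 3*(-3) - (-4)*(-2) = -9 - 8 = -17
e23 coeff: 4*(-3) - (-4)*(-3) = -12 - 12 = -24
|a wedge b|^2 = (-1)^2 + (-17)^2 + (-24)^2
= 1 + 289 + 576
= 866


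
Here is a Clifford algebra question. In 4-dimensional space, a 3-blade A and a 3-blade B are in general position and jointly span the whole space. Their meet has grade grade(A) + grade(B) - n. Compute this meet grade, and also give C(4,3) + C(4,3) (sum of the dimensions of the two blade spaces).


Meet grade = grade(A) + grade(B) - n
= 3 + 3 - 4 = 2
C(4,3) = 4
C(4,3) = 4
dim_A + dim_B = 4 + 4 = 8


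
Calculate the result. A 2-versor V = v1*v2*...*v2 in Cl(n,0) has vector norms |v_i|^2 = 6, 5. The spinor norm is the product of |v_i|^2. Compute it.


Spinor norm N(V) = |v1|^2 * |v2|^2 * ... * |v2|^2
= 6 * 5
Running product: 6, 30
N(V) = 30


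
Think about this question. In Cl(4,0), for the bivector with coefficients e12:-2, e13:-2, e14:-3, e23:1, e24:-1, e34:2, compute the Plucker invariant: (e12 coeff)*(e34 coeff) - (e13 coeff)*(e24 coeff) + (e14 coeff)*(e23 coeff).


Plucker relation: af - be + cd
a*f = (-2)*2 = -4
b*e = (-2)*(-1) = 2
c*d = (-3)*1 = -3
af - be + cd = -4 - 2 + (-3)
= -9
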